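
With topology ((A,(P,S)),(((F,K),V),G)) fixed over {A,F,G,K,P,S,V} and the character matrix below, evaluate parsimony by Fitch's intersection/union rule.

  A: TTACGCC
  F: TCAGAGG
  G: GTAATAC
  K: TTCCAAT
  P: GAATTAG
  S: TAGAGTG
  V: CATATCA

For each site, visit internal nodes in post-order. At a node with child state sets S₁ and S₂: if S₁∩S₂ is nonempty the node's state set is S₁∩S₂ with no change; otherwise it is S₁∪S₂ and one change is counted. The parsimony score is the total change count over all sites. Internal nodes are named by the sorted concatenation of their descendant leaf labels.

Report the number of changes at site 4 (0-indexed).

PS@0: {G} ∪ {T} = {G,T} (union, +1)
APS@0: {T} ∩ {G,T} = {T} (intersection, +0)
FK@0: {T} ∩ {T} = {T} (intersection, +0)
FKV@0: {T} ∪ {C} = {C,T} (union, +1)
FGKV@0: {C,T} ∪ {G} = {C,G,T} (union, +1)
AFGKPSV@0: {T} ∩ {C,G,T} = {T} (intersection, +0)
PS@1: {A} ∩ {A} = {A} (intersection, +0)
APS@1: {T} ∪ {A} = {A,T} (union, +1)
FK@1: {C} ∪ {T} = {C,T} (union, +1)
FKV@1: {C,T} ∪ {A} = {A,C,T} (union, +1)
FGKV@1: {A,C,T} ∩ {T} = {T} (intersection, +0)
AFGKPSV@1: {A,T} ∩ {T} = {T} (intersection, +0)
PS@2: {A} ∪ {G} = {A,G} (union, +1)
APS@2: {A} ∩ {A,G} = {A} (intersection, +0)
FK@2: {A} ∪ {C} = {A,C} (union, +1)
FKV@2: {A,C} ∪ {T} = {A,C,T} (union, +1)
FGKV@2: {A,C,T} ∩ {A} = {A} (intersection, +0)
AFGKPSV@2: {A} ∩ {A} = {A} (intersection, +0)
PS@3: {T} ∪ {A} = {A,T} (union, +1)
APS@3: {C} ∪ {A,T} = {A,C,T} (union, +1)
FK@3: {G} ∪ {C} = {C,G} (union, +1)
FKV@3: {C,G} ∪ {A} = {A,C,G} (union, +1)
FGKV@3: {A,C,G} ∩ {A} = {A} (intersection, +0)
AFGKPSV@3: {A,C,T} ∩ {A} = {A} (intersection, +0)
PS@4: {T} ∪ {G} = {G,T} (union, +1)
APS@4: {G} ∩ {G,T} = {G} (intersection, +0)
FK@4: {A} ∩ {A} = {A} (intersection, +0)
FKV@4: {A} ∪ {T} = {A,T} (union, +1)
FGKV@4: {A,T} ∩ {T} = {T} (intersection, +0)
AFGKPSV@4: {G} ∪ {T} = {G,T} (union, +1)
PS@5: {A} ∪ {T} = {A,T} (union, +1)
APS@5: {C} ∪ {A,T} = {A,C,T} (union, +1)
FK@5: {G} ∪ {A} = {A,G} (union, +1)
FKV@5: {A,G} ∪ {C} = {A,C,G} (union, +1)
FGKV@5: {A,C,G} ∩ {A} = {A} (intersection, +0)
AFGKPSV@5: {A,C,T} ∩ {A} = {A} (intersection, +0)
PS@6: {G} ∩ {G} = {G} (intersection, +0)
APS@6: {C} ∪ {G} = {C,G} (union, +1)
FK@6: {G} ∪ {T} = {G,T} (union, +1)
FKV@6: {G,T} ∪ {A} = {A,G,T} (union, +1)
FGKV@6: {A,G,T} ∪ {C} = {A,C,G,T} (union, +1)
AFGKPSV@6: {C,G} ∩ {A,C,G,T} = {C,G} (intersection, +0)
per-site changes: [3, 3, 3, 4, 3, 4, 4]; total = 24

3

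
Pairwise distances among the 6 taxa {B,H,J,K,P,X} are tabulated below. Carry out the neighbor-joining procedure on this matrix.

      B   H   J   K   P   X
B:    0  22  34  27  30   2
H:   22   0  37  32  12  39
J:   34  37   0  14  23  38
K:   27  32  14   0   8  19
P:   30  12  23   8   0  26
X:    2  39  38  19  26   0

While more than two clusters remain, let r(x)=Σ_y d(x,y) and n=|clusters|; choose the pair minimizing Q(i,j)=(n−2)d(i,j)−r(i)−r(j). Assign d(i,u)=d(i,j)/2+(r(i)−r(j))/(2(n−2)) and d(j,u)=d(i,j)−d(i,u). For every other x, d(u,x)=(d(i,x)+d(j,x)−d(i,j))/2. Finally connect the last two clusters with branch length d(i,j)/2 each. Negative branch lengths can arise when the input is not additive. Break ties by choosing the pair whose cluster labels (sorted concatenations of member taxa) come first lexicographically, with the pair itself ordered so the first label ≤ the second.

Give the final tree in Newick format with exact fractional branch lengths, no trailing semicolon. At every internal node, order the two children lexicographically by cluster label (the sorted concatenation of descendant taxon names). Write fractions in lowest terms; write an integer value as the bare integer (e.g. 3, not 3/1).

1. join B+X (d=2, Q=-231) ⇒ BX; edges |B|=-1/8, |X|=17/8
  updated: d(BX,H)=59/2, d(BX,J)=35, d(BX,K)=22, d(BX,P)=27
2. join H+P (d=12, Q=-289/2) ⇒ HP; edges |H|=51/4, |P|=-3/4
  updated: d(BX,HP)=89/4, d(HP,J)=24, d(HP,K)=14
3. join BX+HP (d=89/4, Q=-95) ⇒ BHPX; edges |BX|=127/8, |HP|=51/8
  updated: d(BHPX,J)=147/8, d(BHPX,K)=55/8
4. join BHPX+J (d=147/8, Q=-157/4) ⇒ BHJPX; edges |BHPX|=45/8, |J|=51/4
  updated: d(BHJPX,K)=5/4
5. join BHJPX+K (d=5/4) ⇒ BHJKPX; edges |BHJPX|=5/8, |K|=5/8
final tree: ((((B:-1/8,X:17/8):127/8,(H:51/4,P:-3/4):51/8):45/8,J:51/4):5/8,K:5/8)
total length: 447/8

((((B:-1/8,X:17/8):127/8,(H:51/4,P:-3/4):51/8):45/8,J:51/4):5/8,K:5/8)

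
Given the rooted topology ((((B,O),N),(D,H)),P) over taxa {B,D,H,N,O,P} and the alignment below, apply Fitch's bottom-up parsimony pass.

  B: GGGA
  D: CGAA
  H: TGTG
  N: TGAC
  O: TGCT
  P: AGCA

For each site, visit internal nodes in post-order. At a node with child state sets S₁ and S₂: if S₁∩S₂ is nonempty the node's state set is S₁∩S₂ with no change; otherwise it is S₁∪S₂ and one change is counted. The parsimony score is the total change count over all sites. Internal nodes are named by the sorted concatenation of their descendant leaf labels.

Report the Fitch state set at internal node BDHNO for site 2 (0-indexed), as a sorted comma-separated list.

A

BO@0: {G} ∪ {T} = {G,T} (union, +1)
BNO@0: {G,T} ∩ {T} = {T} (intersection, +0)
DH@0: {C} ∪ {T} = {C,T} (union, +1)
BDHNO@0: {T} ∩ {C,T} = {T} (intersection, +0)
BDHNOP@0: {T} ∪ {A} = {A,T} (union, +1)
BO@1: {G} ∩ {G} = {G} (intersection, +0)
BNO@1: {G} ∩ {G} = {G} (intersection, +0)
DH@1: {G} ∩ {G} = {G} (intersection, +0)
BDHNO@1: {G} ∩ {G} = {G} (intersection, +0)
BDHNOP@1: {G} ∩ {G} = {G} (intersection, +0)
BO@2: {G} ∪ {C} = {C,G} (union, +1)
BNO@2: {C,G} ∪ {A} = {A,C,G} (union, +1)
DH@2: {A} ∪ {T} = {A,T} (union, +1)
BDHNO@2: {A,C,G} ∩ {A,T} = {A} (intersection, +0)
BDHNOP@2: {A} ∪ {C} = {A,C} (union, +1)
BO@3: {A} ∪ {T} = {A,T} (union, +1)
BNO@3: {A,T} ∪ {C} = {A,C,T} (union, +1)
DH@3: {A} ∪ {G} = {A,G} (union, +1)
BDHNO@3: {A,C,T} ∩ {A,G} = {A} (intersection, +0)
BDHNOP@3: {A} ∩ {A} = {A} (intersection, +0)
per-site changes: [3, 0, 4, 3]; total = 10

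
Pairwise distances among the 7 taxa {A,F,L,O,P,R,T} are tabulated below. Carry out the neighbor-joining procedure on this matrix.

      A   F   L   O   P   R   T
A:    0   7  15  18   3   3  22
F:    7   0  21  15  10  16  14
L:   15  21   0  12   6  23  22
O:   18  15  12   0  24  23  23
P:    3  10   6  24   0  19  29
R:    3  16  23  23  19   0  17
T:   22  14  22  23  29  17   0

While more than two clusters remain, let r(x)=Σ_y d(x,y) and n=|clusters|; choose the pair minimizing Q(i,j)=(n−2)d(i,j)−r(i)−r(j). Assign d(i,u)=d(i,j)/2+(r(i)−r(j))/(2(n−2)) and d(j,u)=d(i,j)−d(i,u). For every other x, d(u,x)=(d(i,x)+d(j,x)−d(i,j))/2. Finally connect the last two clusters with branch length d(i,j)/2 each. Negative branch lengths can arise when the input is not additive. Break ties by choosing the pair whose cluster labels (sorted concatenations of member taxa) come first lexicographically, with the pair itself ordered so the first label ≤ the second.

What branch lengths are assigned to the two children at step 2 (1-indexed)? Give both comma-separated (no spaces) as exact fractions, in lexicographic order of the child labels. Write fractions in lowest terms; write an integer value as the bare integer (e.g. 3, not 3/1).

-9/8,33/8

iteration 1: select L,P (d=6, Q=-160); attach at lengths (19/5, 11/5); label the merged cluster LP
  updated: d(A,LP)=6, d(F,LP)=25/2, d(LP,O)=15, d(LP,R)=18, d(LP,T)=45/2
iteration 2: select A,R (d=3, Q=-121); attach at lengths (-9/8, 33/8); label the merged cluster AR
  updated: d(AR,F)=10, d(AR,LP)=21/2, d(AR,O)=19, d(AR,T)=18
iteration 3: select LP,O (d=15, Q=-175/2); attach at lengths (67/12, 113/12); label the merged cluster LOP
  updated: d(AR,LOP)=29/4, d(F,LOP)=25/4, d(LOP,T)=61/4
iteration 4: select AR,LOP (d=29/4, Q=-99/2); attach at lengths (21/4, 2); label the merged cluster ALOPR
  updated: d(ALOPR,F)=9/2, d(ALOPR,T)=13
iteration 5: select ALOPR,F (d=9/2, Q=-63/2); attach at lengths (7/4, 11/4); label the merged cluster AFLOPR
  updated: d(AFLOPR,T)=45/4
iteration 6: select AFLOPR,T (d=45/4); attach at lengths (45/8, 45/8); label the merged cluster AFLOPRT
final tree: ((((A:-9/8,R:33/8):21/4,((L:19/5,P:11/5):67/12,O:113/12):2):7/4,F:11/4):45/8,T:45/8)
total length: 47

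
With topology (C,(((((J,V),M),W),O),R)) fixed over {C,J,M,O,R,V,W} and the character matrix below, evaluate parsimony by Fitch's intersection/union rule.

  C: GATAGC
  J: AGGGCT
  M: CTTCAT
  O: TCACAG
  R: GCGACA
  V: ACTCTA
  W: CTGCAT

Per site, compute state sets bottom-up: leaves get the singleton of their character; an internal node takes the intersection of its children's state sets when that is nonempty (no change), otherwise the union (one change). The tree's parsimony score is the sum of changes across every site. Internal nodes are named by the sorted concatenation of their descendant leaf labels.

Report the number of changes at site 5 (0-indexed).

4

JV@0: {A} ∩ {A} = {A} (intersection, +0)
JMV@0: {A} ∪ {C} = {A,C} (union, +1)
JMVW@0: {A,C} ∩ {C} = {C} (intersection, +0)
JMOVW@0: {C} ∪ {T} = {C,T} (union, +1)
JMORVW@0: {C,T} ∪ {G} = {C,G,T} (union, +1)
CJMORVW@0: {G} ∩ {C,G,T} = {G} (intersection, +0)
JV@1: {G} ∪ {C} = {C,G} (union, +1)
JMV@1: {C,G} ∪ {T} = {C,G,T} (union, +1)
JMVW@1: {C,G,T} ∩ {T} = {T} (intersection, +0)
JMOVW@1: {T} ∪ {C} = {C,T} (union, +1)
JMORVW@1: {C,T} ∩ {C} = {C} (intersection, +0)
CJMORVW@1: {A} ∪ {C} = {A,C} (union, +1)
JV@2: {G} ∪ {T} = {G,T} (union, +1)
JMV@2: {G,T} ∩ {T} = {T} (intersection, +0)
JMVW@2: {T} ∪ {G} = {G,T} (union, +1)
JMOVW@2: {G,T} ∪ {A} = {A,G,T} (union, +1)
JMORVW@2: {A,G,T} ∩ {G} = {G} (intersection, +0)
CJMORVW@2: {T} ∪ {G} = {G,T} (union, +1)
JV@3: {G} ∪ {C} = {C,G} (union, +1)
JMV@3: {C,G} ∩ {C} = {C} (intersection, +0)
JMVW@3: {C} ∩ {C} = {C} (intersection, +0)
JMOVW@3: {C} ∩ {C} = {C} (intersection, +0)
JMORVW@3: {C} ∪ {A} = {A,C} (union, +1)
CJMORVW@3: {A} ∩ {A,C} = {A} (intersection, +0)
JV@4: {C} ∪ {T} = {C,T} (union, +1)
JMV@4: {C,T} ∪ {A} = {A,C,T} (union, +1)
JMVW@4: {A,C,T} ∩ {A} = {A} (intersection, +0)
JMOVW@4: {A} ∩ {A} = {A} (intersection, +0)
JMORVW@4: {A} ∪ {C} = {A,C} (union, +1)
CJMORVW@4: {G} ∪ {A,C} = {A,C,G} (union, +1)
JV@5: {T} ∪ {A} = {A,T} (union, +1)
JMV@5: {A,T} ∩ {T} = {T} (intersection, +0)
JMVW@5: {T} ∩ {T} = {T} (intersection, +0)
JMOVW@5: {T} ∪ {G} = {G,T} (union, +1)
JMORVW@5: {G,T} ∪ {A} = {A,G,T} (union, +1)
CJMORVW@5: {C} ∪ {A,G,T} = {A,C,G,T} (union, +1)
per-site changes: [3, 4, 4, 2, 4, 4]; total = 21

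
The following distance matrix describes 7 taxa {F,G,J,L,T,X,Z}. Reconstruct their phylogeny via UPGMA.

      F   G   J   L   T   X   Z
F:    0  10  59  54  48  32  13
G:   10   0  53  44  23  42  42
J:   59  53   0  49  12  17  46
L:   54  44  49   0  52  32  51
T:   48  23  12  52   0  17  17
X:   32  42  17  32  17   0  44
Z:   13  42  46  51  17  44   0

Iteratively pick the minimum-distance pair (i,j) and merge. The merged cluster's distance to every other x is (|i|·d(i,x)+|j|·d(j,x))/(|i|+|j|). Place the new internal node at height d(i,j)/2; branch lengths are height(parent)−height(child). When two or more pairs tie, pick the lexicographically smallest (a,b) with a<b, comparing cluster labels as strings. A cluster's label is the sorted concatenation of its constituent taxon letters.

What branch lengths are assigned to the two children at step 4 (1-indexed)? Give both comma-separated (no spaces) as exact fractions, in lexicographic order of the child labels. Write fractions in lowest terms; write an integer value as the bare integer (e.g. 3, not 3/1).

35/4,55/4

1. join F+G (d=10) ⇒ FG; edges |F|=5, |G|=5
  updated: d(FG,J)=56, d(FG,L)=49, d(FG,T)=71/2, d(FG,X)=37, d(FG,Z)=55/2
2. join J+T (d=12) ⇒ JT; edges |J|=6, |T|=6
  updated: d(FG,JT)=183/4, d(JT,L)=101/2, d(JT,X)=17, d(JT,Z)=63/2
3. join JT+X (d=17) ⇒ JTX; edges |JT|=5/2, |X|=17/2
  updated: d(FG,JTX)=257/6, d(JTX,L)=133/3, d(JTX,Z)=107/3
4. join FG+Z (d=55/2) ⇒ FGZ; edges |FG|=35/4, |Z|=55/4
  updated: d(FGZ,JTX)=364/9, d(FGZ,L)=149/3
5. join FGZ+JTX (d=364/9) ⇒ FGJTXZ; edges |FGZ|=233/36, |JTX|=211/18
  updated: d(FGJTXZ,L)=47
6. join FGJTXZ+L (d=47) ⇒ FGJLTXZ; edges |FGJTXZ|=59/18, |L|=47/2
final tree: ((((F:5,G:5):35/4,Z:55/4):233/36,((J:6,T:6):5/2,X:17/2):211/18):59/18,L:47/2)
total length: 3617/36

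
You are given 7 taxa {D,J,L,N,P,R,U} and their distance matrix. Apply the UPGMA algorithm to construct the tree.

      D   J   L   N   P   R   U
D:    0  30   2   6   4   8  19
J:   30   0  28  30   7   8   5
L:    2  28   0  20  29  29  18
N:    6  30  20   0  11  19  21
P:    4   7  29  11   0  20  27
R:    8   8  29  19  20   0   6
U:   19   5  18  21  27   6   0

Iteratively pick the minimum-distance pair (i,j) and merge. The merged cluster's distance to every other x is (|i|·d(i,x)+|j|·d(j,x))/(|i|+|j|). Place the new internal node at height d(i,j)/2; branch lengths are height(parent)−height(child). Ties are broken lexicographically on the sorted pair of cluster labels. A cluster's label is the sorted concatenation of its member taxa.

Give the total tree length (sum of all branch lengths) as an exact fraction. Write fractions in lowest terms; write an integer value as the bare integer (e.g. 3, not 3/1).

iteration 1: select D,L (d=2); attach at lengths (1, 1); label the merged cluster DL
  updated: d(DL,J)=29, d(DL,N)=13, d(DL,P)=33/2, d(DL,R)=37/2, d(DL,U)=37/2
iteration 2: select J,U (d=5); attach at lengths (5/2, 5/2); label the merged cluster JU
  updated: d(DL,JU)=95/4, d(JU,N)=51/2, d(JU,P)=17, d(JU,R)=7
iteration 3: select JU,R (d=7); attach at lengths (1, 7/2); label the merged cluster JRU
  updated: d(DL,JRU)=22, d(JRU,N)=70/3, d(JRU,P)=18
iteration 4: select N,P (d=11); attach at lengths (11/2, 11/2); label the merged cluster NP
  updated: d(DL,NP)=59/4, d(JRU,NP)=62/3
iteration 5: select DL,NP (d=59/4); attach at lengths (51/8, 15/8); label the merged cluster DLNP
  updated: d(DLNP,JRU)=64/3
iteration 6: select DLNP,JRU (d=64/3); attach at lengths (79/24, 43/6); label the merged cluster DJLNPRU
final tree: (((D:1,L:1):51/8,(N:11/2,P:11/2):15/8):79/24,((J:5/2,U:5/2):1,R:7/2):43/6)
total length: 989/24

989/24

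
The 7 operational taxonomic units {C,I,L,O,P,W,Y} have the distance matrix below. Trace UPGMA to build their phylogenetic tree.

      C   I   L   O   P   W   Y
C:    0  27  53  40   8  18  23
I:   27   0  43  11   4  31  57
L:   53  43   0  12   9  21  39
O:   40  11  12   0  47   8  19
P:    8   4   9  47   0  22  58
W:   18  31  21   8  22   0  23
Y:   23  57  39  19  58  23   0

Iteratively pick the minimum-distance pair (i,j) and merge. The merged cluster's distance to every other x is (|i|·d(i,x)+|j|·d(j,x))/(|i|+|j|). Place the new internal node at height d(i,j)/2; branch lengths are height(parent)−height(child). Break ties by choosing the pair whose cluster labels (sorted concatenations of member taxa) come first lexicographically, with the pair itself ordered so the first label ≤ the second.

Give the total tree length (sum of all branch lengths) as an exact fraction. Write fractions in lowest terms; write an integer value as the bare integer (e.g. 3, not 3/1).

425/6

iteration 1: select I,P (d=4); attach at lengths (2, 2); label the merged cluster IP
  updated: d(C,IP)=35/2, d(IP,L)=26, d(IP,O)=29, d(IP,W)=53/2, d(IP,Y)=115/2
iteration 2: select O,W (d=8); attach at lengths (4, 4); label the merged cluster OW
  updated: d(C,OW)=29, d(IP,OW)=111/4, d(L,OW)=33/2, d(OW,Y)=21
iteration 3: select L,OW (d=33/2); attach at lengths (33/4, 17/4); label the merged cluster LOW
  updated: d(C,LOW)=37, d(IP,LOW)=163/6, d(LOW,Y)=27
iteration 4: select C,IP (d=35/2); attach at lengths (35/4, 27/4); label the merged cluster CIP
  updated: d(CIP,LOW)=274/9, d(CIP,Y)=46
iteration 5: select LOW,Y (d=27); attach at lengths (21/4, 27/2); label the merged cluster LOWY
  updated: d(CIP,LOWY)=103/3
iteration 6: select CIP,LOWY (d=103/3); attach at lengths (101/12, 11/3); label the merged cluster CILOPWY
final tree: ((C:35/4,(I:2,P:2):27/4):101/12,((L:33/4,(O:4,W:4):17/4):21/4,Y:27/2):11/3)
total length: 425/6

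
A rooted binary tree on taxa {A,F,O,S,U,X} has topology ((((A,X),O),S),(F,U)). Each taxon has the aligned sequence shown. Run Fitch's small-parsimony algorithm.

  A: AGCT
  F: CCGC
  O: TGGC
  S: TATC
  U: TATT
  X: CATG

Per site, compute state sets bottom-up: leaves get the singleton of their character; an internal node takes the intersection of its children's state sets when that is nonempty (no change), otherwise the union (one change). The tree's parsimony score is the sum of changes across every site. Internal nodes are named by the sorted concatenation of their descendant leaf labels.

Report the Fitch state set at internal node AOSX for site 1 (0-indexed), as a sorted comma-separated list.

A,G

AX@0: {A} ∪ {C} = {A,C} (union, +1)
AOX@0: {A,C} ∪ {T} = {A,C,T} (union, +1)
AOSX@0: {A,C,T} ∩ {T} = {T} (intersection, +0)
FU@0: {C} ∪ {T} = {C,T} (union, +1)
AFOSUX@0: {T} ∩ {C,T} = {T} (intersection, +0)
AX@1: {G} ∪ {A} = {A,G} (union, +1)
AOX@1: {A,G} ∩ {G} = {G} (intersection, +0)
AOSX@1: {G} ∪ {A} = {A,G} (union, +1)
FU@1: {C} ∪ {A} = {A,C} (union, +1)
AFOSUX@1: {A,G} ∩ {A,C} = {A} (intersection, +0)
AX@2: {C} ∪ {T} = {C,T} (union, +1)
AOX@2: {C,T} ∪ {G} = {C,G,T} (union, +1)
AOSX@2: {C,G,T} ∩ {T} = {T} (intersection, +0)
FU@2: {G} ∪ {T} = {G,T} (union, +1)
AFOSUX@2: {T} ∩ {G,T} = {T} (intersection, +0)
AX@3: {T} ∪ {G} = {G,T} (union, +1)
AOX@3: {G,T} ∪ {C} = {C,G,T} (union, +1)
AOSX@3: {C,G,T} ∩ {C} = {C} (intersection, +0)
FU@3: {C} ∪ {T} = {C,T} (union, +1)
AFOSUX@3: {C} ∩ {C,T} = {C} (intersection, +0)
per-site changes: [3, 3, 3, 3]; total = 12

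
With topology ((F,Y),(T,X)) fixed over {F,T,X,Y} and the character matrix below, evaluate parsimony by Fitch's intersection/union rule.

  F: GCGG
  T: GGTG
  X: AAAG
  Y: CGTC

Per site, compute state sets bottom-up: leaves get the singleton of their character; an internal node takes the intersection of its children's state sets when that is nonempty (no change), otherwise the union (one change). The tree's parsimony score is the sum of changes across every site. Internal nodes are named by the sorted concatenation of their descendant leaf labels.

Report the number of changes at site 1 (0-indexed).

2

FY@0: {G} ∪ {C} = {C,G} (union, +1)
TX@0: {G} ∪ {A} = {A,G} (union, +1)
FTXY@0: {C,G} ∩ {A,G} = {G} (intersection, +0)
FY@1: {C} ∪ {G} = {C,G} (union, +1)
TX@1: {G} ∪ {A} = {A,G} (union, +1)
FTXY@1: {C,G} ∩ {A,G} = {G} (intersection, +0)
FY@2: {G} ∪ {T} = {G,T} (union, +1)
TX@2: {T} ∪ {A} = {A,T} (union, +1)
FTXY@2: {G,T} ∩ {A,T} = {T} (intersection, +0)
FY@3: {G} ∪ {C} = {C,G} (union, +1)
TX@3: {G} ∩ {G} = {G} (intersection, +0)
FTXY@3: {C,G} ∩ {G} = {G} (intersection, +0)
per-site changes: [2, 2, 2, 1]; total = 7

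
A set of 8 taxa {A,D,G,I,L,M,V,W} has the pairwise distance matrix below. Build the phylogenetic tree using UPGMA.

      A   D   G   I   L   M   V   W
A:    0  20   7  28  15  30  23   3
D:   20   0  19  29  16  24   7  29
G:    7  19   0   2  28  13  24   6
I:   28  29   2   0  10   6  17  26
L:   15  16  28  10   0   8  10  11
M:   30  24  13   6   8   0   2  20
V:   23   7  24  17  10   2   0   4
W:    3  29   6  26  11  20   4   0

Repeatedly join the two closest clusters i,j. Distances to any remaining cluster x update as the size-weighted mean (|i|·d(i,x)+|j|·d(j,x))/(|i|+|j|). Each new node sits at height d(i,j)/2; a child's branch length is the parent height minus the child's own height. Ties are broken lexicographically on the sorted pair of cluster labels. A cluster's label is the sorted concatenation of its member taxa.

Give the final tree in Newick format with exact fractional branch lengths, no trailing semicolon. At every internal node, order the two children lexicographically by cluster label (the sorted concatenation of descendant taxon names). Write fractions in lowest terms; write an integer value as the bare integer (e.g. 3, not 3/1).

iteration 1: select G,I (d=2); attach at lengths (1, 1); label the merged cluster GI
  updated: d(A,GI)=35/2, d(D,GI)=24, d(GI,L)=19, d(GI,M)=19/2, d(GI,V)=41/2, d(GI,W)=16
iteration 2: select M,V (d=2); attach at lengths (1, 1); label the merged cluster MV
  updated: d(A,MV)=53/2, d(D,MV)=31/2, d(GI,MV)=15, d(L,MV)=9, d(MV,W)=12
iteration 3: select A,W (d=3); attach at lengths (3/2, 3/2); label the merged cluster AW
  updated: d(AW,D)=49/2, d(AW,GI)=67/4, d(AW,L)=13, d(AW,MV)=77/4
iteration 4: select L,MV (d=9); attach at lengths (9/2, 7/2); label the merged cluster LMV
  updated: d(AW,LMV)=103/6, d(D,LMV)=47/3, d(GI,LMV)=49/3
iteration 5: select D,LMV (d=47/3); attach at lengths (47/6, 10/3); label the merged cluster DLMV
  updated: d(AW,DLMV)=19, d(DLMV,GI)=73/4
iteration 6: select AW,GI (d=67/4); attach at lengths (55/8, 59/8); label the merged cluster AGIW
  updated: d(AGIW,DLMV)=149/8
iteration 7: select AGIW,DLMV (d=149/8); attach at lengths (15/16, 71/48); label the merged cluster ADGILMVW
final tree: (((A:3/2,W:3/2):55/8,(G:1,I:1):59/8):15/16,(D:47/6,(L:9/2,(M:1,V:1):7/2):10/3):71/48)
total length: 257/6

(((A:3/2,W:3/2):55/8,(G:1,I:1):59/8):15/16,(D:47/6,(L:9/2,(M:1,V:1):7/2):10/3):71/48)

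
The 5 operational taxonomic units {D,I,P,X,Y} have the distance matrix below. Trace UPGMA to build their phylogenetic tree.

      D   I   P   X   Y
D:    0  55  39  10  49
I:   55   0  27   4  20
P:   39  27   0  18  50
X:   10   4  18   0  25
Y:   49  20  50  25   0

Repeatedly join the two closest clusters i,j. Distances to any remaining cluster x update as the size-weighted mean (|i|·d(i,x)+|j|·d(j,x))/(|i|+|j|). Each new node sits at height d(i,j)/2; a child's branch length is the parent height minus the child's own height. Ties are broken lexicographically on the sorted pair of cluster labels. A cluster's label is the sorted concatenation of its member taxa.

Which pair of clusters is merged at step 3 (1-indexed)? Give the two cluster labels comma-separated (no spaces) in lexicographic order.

1. join I+X (d=4) ⇒ IX; edges |I|=2, |X|=2
  updated: d(D,IX)=65/2, d(IX,P)=45/2, d(IX,Y)=45/2
2. join IX+P (d=45/2) ⇒ IPX; edges |IX|=37/4, |P|=45/4
  updated: d(D,IPX)=104/3, d(IPX,Y)=95/3
3. join IPX+Y (d=95/3) ⇒ IPXY; edges |IPX|=55/12, |Y|=95/6
  updated: d(D,IPXY)=153/4
4. join D+IPXY (d=153/4) ⇒ DIPXY; edges |D|=153/8, |IPXY|=79/24
final tree: (D:153/8,(((I:2,X:2):37/4,P:45/4):55/12,Y:95/6):79/24)
total length: 202/3

IPX,Y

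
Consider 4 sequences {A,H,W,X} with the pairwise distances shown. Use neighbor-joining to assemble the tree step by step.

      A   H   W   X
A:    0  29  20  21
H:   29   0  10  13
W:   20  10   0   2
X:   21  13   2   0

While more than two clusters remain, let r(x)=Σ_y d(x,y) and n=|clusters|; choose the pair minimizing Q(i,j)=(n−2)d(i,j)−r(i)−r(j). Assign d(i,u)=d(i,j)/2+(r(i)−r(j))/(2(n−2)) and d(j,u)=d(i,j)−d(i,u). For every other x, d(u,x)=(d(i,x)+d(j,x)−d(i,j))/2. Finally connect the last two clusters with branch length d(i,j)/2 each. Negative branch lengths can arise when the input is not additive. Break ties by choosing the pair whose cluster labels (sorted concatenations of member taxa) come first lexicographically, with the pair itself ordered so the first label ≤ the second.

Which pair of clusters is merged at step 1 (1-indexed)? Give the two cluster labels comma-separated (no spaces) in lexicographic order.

A,H

iteration 1: select A,H (d=29, Q=-64); attach at lengths (19, 10); label the merged cluster AH
  updated: d(AH,W)=1/2, d(AH,X)=5/2
iteration 2: select AH,W (d=1/2, Q=-5); attach at lengths (1/2, 0); label the merged cluster AHW
  updated: d(AHW,X)=2
iteration 3: select AHW,X (d=2); attach at lengths (1, 1); label the merged cluster AHWX
final tree: (((A:19,H:10):1/2,W:0):1,X:1)
total length: 63/2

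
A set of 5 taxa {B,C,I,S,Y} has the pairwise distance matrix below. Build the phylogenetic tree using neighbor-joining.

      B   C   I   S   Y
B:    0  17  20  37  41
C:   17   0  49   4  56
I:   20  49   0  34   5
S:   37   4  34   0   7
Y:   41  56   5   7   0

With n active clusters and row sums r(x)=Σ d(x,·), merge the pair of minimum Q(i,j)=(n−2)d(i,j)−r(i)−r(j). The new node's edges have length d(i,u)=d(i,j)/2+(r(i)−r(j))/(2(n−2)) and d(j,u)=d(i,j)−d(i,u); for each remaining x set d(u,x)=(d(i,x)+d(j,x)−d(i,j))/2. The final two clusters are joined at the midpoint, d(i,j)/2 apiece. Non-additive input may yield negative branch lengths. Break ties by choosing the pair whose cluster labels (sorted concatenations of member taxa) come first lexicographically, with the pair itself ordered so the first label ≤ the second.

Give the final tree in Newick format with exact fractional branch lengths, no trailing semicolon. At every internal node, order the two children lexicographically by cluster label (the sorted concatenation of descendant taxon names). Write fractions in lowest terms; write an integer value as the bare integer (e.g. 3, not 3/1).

step 1: merge (I,Y) at d=5, Q=-202; branch lengths I→7/3, Y→8/3; new cluster IY
  updated: d(B,IY)=28, d(C,IY)=50, d(IY,S)=18
step 2: merge (B,IY) at d=28, Q=-122; branch lengths B→21/2, IY→35/2; new cluster BIY
  updated: d(BIY,C)=39/2, d(BIY,S)=27/2
step 3: merge (BIY,C) at d=39/2, Q=-37; branch lengths BIY→29/2, C→5; new cluster BCIY
  updated: d(BCIY,S)=-1
step 4: merge (BCIY,S) at d=-1; branch lengths BCIY→-1/2, S→-1/2; new cluster BCISY
final tree: (((B:21/2,(I:7/3,Y:8/3):35/2):29/2,C:5):-1/2,S:-1/2)
total length: 103/2

(((B:21/2,(I:7/3,Y:8/3):35/2):29/2,C:5):-1/2,S:-1/2)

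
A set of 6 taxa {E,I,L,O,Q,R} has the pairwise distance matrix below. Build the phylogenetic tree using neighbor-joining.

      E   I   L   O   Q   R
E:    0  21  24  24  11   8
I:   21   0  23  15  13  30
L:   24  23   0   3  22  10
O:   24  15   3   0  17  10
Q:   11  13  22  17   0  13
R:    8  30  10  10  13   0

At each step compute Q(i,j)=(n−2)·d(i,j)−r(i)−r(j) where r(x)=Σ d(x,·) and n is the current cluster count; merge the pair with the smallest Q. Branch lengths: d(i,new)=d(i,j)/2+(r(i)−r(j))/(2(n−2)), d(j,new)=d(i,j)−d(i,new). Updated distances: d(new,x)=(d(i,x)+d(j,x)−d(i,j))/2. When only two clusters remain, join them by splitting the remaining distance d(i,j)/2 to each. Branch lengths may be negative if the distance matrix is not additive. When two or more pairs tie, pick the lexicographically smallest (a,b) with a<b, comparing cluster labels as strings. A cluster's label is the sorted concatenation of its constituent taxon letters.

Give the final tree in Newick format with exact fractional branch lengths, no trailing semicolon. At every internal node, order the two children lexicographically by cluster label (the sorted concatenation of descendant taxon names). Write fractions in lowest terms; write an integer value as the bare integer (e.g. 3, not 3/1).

iteration 1: select L,O (d=3, Q=-139); attach at lengths (25/8, -1/8); label the merged cluster LO
  updated: d(E,LO)=45/2, d(I,LO)=35/2, d(LO,Q)=18, d(LO,R)=17/2
iteration 2: select LO,R (d=17/2, Q=-201/2); attach at lengths (65/12, 37/12); label the merged cluster LOR
  updated: d(E,LOR)=11, d(I,LOR)=39/2, d(LOR,Q)=45/4
iteration 3: select E,LOR (d=11, Q=-251/4); attach at lengths (93/16, 83/16); label the merged cluster ELOR
  updated: d(ELOR,I)=59/4, d(ELOR,Q)=45/8
iteration 4: select ELOR,I (d=59/4, Q=-267/8); attach at lengths (59/16, 177/16); label the merged cluster EILOR
  updated: d(EILOR,Q)=31/16
iteration 5: select EILOR,Q (d=31/16); attach at lengths (31/32, 31/32); label the merged cluster EILOQR
final tree: (((E:93/16,((L:25/8,O:-1/8):65/12,R:37/12):83/16):59/16,I:177/16):31/32,Q:31/32)
total length: 627/16

(((E:93/16,((L:25/8,O:-1/8):65/12,R:37/12):83/16):59/16,I:177/16):31/32,Q:31/32)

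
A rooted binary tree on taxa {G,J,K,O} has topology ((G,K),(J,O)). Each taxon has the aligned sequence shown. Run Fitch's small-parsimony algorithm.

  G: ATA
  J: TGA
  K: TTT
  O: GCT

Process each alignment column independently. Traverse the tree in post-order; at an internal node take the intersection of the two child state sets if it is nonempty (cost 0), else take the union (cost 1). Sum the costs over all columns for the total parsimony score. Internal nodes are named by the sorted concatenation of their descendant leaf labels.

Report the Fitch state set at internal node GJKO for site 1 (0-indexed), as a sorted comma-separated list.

C,G,T

GK@0: {A} ∪ {T} = {A,T} (union, +1)
JO@0: {T} ∪ {G} = {G,T} (union, +1)
GJKO@0: {A,T} ∩ {G,T} = {T} (intersection, +0)
GK@1: {T} ∩ {T} = {T} (intersection, +0)
JO@1: {G} ∪ {C} = {C,G} (union, +1)
GJKO@1: {T} ∪ {C,G} = {C,G,T} (union, +1)
GK@2: {A} ∪ {T} = {A,T} (union, +1)
JO@2: {A} ∪ {T} = {A,T} (union, +1)
GJKO@2: {A,T} ∩ {A,T} = {A,T} (intersection, +0)
per-site changes: [2, 2, 2]; total = 6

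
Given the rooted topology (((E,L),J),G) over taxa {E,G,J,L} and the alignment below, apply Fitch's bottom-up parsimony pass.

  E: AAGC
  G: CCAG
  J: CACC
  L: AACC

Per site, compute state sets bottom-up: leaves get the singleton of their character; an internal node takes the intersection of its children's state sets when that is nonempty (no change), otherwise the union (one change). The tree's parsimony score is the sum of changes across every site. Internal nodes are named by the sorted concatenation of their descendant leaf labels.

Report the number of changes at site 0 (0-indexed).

[col 0] EL: children E:{A}, L:{A} ∩→ {A}; cost 0
[col 0] EJL: children EL:{A}, J:{C} ∪→ {A,C}; cost 1
[col 0] EGJL: children EJL:{A,C}, G:{C} ∩→ {C}; cost 0
[col 1] EL: children E:{A}, L:{A} ∩→ {A}; cost 0
[col 1] EJL: children EL:{A}, J:{A} ∩→ {A}; cost 0
[col 1] EGJL: children EJL:{A}, G:{C} ∪→ {A,C}; cost 1
[col 2] EL: children E:{G}, L:{C} ∪→ {C,G}; cost 1
[col 2] EJL: children EL:{C,G}, J:{C} ∩→ {C}; cost 0
[col 2] EGJL: children EJL:{C}, G:{A} ∪→ {A,C}; cost 1
[col 3] EL: children E:{C}, L:{C} ∩→ {C}; cost 0
[col 3] EJL: children EL:{C}, J:{C} ∩→ {C}; cost 0
[col 3] EGJL: children EJL:{C}, G:{G} ∪→ {C,G}; cost 1
per-site changes: [1, 1, 2, 1]; total = 5

1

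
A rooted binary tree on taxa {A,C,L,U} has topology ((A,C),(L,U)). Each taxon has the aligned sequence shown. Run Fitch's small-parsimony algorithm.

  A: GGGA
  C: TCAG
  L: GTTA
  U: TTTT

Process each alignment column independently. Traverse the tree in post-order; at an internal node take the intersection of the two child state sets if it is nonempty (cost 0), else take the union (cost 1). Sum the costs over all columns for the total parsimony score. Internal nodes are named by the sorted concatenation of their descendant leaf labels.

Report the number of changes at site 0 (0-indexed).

2

site 0, node AC: A={G} ∪ C={T} → {G,T} (+1)
site 0, node LU: L={G} ∪ U={T} → {G,T} (+1)
site 0, node ACLU: AC={G,T} ∩ LU={G,T} → {G,T} (+0)
site 1, node AC: A={G} ∪ C={C} → {C,G} (+1)
site 1, node LU: L={T} ∩ U={T} → {T} (+0)
site 1, node ACLU: AC={C,G} ∪ LU={T} → {C,G,T} (+1)
site 2, node AC: A={G} ∪ C={A} → {A,G} (+1)
site 2, node LU: L={T} ∩ U={T} → {T} (+0)
site 2, node ACLU: AC={A,G} ∪ LU={T} → {A,G,T} (+1)
site 3, node AC: A={A} ∪ C={G} → {A,G} (+1)
site 3, node LU: L={A} ∪ U={T} → {A,T} (+1)
site 3, node ACLU: AC={A,G} ∩ LU={A,T} → {A} (+0)
per-site changes: [2, 2, 2, 2]; total = 8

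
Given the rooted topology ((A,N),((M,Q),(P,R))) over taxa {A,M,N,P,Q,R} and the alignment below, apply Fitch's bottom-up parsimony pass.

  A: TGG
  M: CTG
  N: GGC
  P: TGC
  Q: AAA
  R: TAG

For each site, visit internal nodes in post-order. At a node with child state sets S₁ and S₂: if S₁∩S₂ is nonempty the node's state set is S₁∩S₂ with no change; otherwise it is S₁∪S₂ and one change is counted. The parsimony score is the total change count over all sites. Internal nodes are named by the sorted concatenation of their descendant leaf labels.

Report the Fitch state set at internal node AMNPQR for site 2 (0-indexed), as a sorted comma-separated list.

AN@0: {T} ∪ {G} = {G,T} (union, +1)
MQ@0: {C} ∪ {A} = {A,C} (union, +1)
PR@0: {T} ∩ {T} = {T} (intersection, +0)
MPQR@0: {A,C} ∪ {T} = {A,C,T} (union, +1)
AMNPQR@0: {G,T} ∩ {A,C,T} = {T} (intersection, +0)
AN@1: {G} ∩ {G} = {G} (intersection, +0)
MQ@1: {T} ∪ {A} = {A,T} (union, +1)
PR@1: {G} ∪ {A} = {A,G} (union, +1)
MPQR@1: {A,T} ∩ {A,G} = {A} (intersection, +0)
AMNPQR@1: {G} ∪ {A} = {A,G} (union, +1)
AN@2: {G} ∪ {C} = {C,G} (union, +1)
MQ@2: {G} ∪ {A} = {A,G} (union, +1)
PR@2: {C} ∪ {G} = {C,G} (union, +1)
MPQR@2: {A,G} ∩ {C,G} = {G} (intersection, +0)
AMNPQR@2: {C,G} ∩ {G} = {G} (intersection, +0)
per-site changes: [3, 3, 3]; total = 9

G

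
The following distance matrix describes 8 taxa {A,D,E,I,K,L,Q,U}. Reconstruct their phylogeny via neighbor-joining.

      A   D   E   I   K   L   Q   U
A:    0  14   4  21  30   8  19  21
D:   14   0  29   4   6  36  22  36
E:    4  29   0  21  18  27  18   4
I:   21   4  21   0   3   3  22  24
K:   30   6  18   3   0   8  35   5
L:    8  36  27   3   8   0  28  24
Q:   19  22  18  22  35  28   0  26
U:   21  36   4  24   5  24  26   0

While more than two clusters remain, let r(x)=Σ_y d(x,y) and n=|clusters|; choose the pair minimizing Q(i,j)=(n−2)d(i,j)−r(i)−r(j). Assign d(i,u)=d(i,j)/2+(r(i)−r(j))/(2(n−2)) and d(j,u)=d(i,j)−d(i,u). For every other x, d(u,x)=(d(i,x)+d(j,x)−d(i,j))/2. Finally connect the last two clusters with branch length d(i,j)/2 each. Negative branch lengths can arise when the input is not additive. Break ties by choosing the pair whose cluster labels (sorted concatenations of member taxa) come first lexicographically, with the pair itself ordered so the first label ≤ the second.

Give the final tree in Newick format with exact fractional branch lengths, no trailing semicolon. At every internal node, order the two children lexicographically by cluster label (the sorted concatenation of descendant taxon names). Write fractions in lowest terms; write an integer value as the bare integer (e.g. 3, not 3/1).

iteration 1: select E,U (d=4, Q=-237); attach at lengths (5/12, 43/12); label the merged cluster EU
  updated: d(A,EU)=21/2, d(D,EU)=61/2, d(EU,I)=41/2, d(EU,K)=19/2, d(EU,L)=47/2, d(EU,Q)=20
iteration 2: select D,K (d=6, Q=-174); attach at lengths (51/10, 9/10); label the merged cluster DK
  updated: d(A,DK)=19, d(DK,EU)=17, d(DK,I)=1/2, d(DK,L)=19, d(DK,Q)=51/2
iteration 3: select DK,I (d=1/2, Q=-146); attach at lengths (2, -3/2); label the merged cluster DIK
  updated: d(A,DIK)=79/4, d(DIK,EU)=37/2, d(DIK,L)=43/4, d(DIK,Q)=47/2
iteration 4: select DIK,L (d=43/4, Q=-221/2); attach at lengths (23/4, 5); label the merged cluster DIKL
  updated: d(A,DIKL)=17/2, d(DIKL,EU)=125/8, d(DIKL,Q)=163/8
iteration 5: select A,DIKL (d=17/2, Q=-131/2); attach at lengths (21/8, 47/8); label the merged cluster ADIKL
  updated: d(ADIKL,EU)=141/16, d(ADIKL,Q)=247/16
iteration 6: select ADIKL,EU (d=141/16, Q=-177/4); attach at lengths (17/8, 107/16); label the merged cluster ADEIKLU
  updated: d(ADEIKLU,Q)=213/16
iteration 7: select ADEIKLU,Q (d=213/16); attach at lengths (213/32, 213/32); label the merged cluster ADEIKLQU
final tree: (((A:21/8,(((D:51/10,K:9/10):2,I:-3/2):23/4,L:5):47/8):17/8,(E:5/12,U:43/12):107/16):213/32,Q:213/32)
total length: 415/8

(((A:21/8,(((D:51/10,K:9/10):2,I:-3/2):23/4,L:5):47/8):17/8,(E:5/12,U:43/12):107/16):213/32,Q:213/32)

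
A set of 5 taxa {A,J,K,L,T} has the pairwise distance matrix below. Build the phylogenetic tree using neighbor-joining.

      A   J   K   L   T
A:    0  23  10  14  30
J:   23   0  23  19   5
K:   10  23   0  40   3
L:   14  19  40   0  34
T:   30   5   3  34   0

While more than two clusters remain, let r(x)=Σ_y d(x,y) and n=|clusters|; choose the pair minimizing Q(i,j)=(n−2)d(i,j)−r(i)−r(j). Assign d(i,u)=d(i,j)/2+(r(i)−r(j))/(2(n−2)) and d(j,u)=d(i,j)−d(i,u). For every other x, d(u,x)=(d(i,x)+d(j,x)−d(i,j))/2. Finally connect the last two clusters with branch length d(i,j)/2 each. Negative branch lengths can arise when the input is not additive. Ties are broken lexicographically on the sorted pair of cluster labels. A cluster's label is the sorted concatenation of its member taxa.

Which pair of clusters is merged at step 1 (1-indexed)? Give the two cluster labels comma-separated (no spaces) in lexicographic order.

A,L

step 1: merge (A,L) at d=14, Q=-142; branch lengths A→2, L→12; new cluster AL
  updated: d(AL,J)=14, d(AL,K)=18, d(AL,T)=25
step 2: merge (AL,J) at d=14, Q=-71; branch lengths AL→43/4, J→13/4; new cluster AJL
  updated: d(AJL,K)=27/2, d(AJL,T)=8
step 3: merge (AJL,K) at d=27/2, Q=-49/2; branch lengths AJL→37/4, K→17/4; new cluster AJKL
  updated: d(AJKL,T)=-5/4
step 4: merge (AJKL,T) at d=-5/4; branch lengths AJKL→-5/8, T→-5/8; new cluster AJKLT
final tree: ((((A:2,L:12):43/4,J:13/4):37/4,K:17/4):-5/8,T:-5/8)
total length: 161/4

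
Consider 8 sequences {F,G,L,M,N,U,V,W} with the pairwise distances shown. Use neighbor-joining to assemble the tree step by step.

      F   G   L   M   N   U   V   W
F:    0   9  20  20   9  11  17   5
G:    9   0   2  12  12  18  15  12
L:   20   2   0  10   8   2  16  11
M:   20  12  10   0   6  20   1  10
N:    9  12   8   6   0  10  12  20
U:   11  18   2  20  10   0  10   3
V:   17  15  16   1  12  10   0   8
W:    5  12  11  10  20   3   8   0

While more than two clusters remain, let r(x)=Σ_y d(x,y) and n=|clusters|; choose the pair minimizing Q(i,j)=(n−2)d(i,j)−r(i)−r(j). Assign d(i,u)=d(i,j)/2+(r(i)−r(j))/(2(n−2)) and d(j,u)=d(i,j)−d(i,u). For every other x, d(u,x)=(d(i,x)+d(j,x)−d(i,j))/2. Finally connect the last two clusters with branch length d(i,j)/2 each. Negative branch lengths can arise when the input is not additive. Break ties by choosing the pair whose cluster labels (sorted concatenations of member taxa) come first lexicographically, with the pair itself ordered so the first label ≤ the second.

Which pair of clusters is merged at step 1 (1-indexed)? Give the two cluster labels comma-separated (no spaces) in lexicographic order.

step 1: merge (M,V) at d=1, Q=-152; branch lengths M→1/2, V→1/2; new cluster MV
  updated: d(F,MV)=18, d(G,MV)=13, d(L,MV)=25/2, d(MV,N)=17/2, d(MV,U)=29/2, d(MV,W)=17/2
step 2: merge (G,L) at d=2, Q=-223/2; branch lengths G→41/20, L→-1/20; new cluster GL
  updated: d(F,GL)=27/2, d(GL,MV)=47/4, d(GL,N)=9, d(GL,U)=9, d(GL,W)=21/2
step 3: merge (MV,N) at d=17/2, Q=-335/4; branch lengths MV→155/32, N→117/32; new cluster MNV
  updated: d(F,MNV)=37/4, d(GL,MNV)=49/8, d(MNV,U)=8, d(MNV,W)=10
step 4: merge (GL,MNV) at d=49/8, Q=-433/8; branch lengths GL→193/48, MNV→101/48; new cluster GLMNV
  updated: d(F,GLMNV)=133/16, d(GLMNV,U)=87/16, d(GLMNV,W)=115/16
step 5: merge (F,W) at d=5, Q=-59/2; branch lengths F→153/32, W→7/32; new cluster FW
  updated: d(FW,GLMNV)=21/4, d(FW,U)=9/2
step 6: merge (FW,GLMNV) at d=21/4, Q=-243/16; branch lengths FW→69/32, GLMNV→99/32; new cluster FGLMNVW
  updated: d(FGLMNVW,U)=75/32
step 7: merge (FGLMNVW,U) at d=75/32; branch lengths FGLMNVW→75/64, U→75/64; new cluster FGLMNUVW
final tree: (((F:153/32,W:7/32):69/32,((G:41/20,L:-1/20):193/48,((M:1/2,V:1/2):155/32,N:117/32):101/48):99/32):75/64,U:75/64)
total length: 967/32

M,V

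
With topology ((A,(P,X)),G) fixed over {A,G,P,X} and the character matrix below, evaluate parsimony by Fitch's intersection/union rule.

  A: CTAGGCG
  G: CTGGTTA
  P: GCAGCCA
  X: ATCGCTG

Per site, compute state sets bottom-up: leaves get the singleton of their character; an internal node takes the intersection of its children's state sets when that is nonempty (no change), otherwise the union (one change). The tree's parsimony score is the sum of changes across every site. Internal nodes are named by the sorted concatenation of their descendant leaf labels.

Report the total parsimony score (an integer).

PX@0: {G} ∪ {A} = {A,G} (union, +1)
APX@0: {C} ∪ {A,G} = {A,C,G} (union, +1)
AGPX@0: {A,C,G} ∩ {C} = {C} (intersection, +0)
PX@1: {C} ∪ {T} = {C,T} (union, +1)
APX@1: {T} ∩ {C,T} = {T} (intersection, +0)
AGPX@1: {T} ∩ {T} = {T} (intersection, +0)
PX@2: {A} ∪ {C} = {A,C} (union, +1)
APX@2: {A} ∩ {A,C} = {A} (intersection, +0)
AGPX@2: {A} ∪ {G} = {A,G} (union, +1)
PX@3: {G} ∩ {G} = {G} (intersection, +0)
APX@3: {G} ∩ {G} = {G} (intersection, +0)
AGPX@3: {G} ∩ {G} = {G} (intersection, +0)
PX@4: {C} ∩ {C} = {C} (intersection, +0)
APX@4: {G} ∪ {C} = {C,G} (union, +1)
AGPX@4: {C,G} ∪ {T} = {C,G,T} (union, +1)
PX@5: {C} ∪ {T} = {C,T} (union, +1)
APX@5: {C} ∩ {C,T} = {C} (intersection, +0)
AGPX@5: {C} ∪ {T} = {C,T} (union, +1)
PX@6: {A} ∪ {G} = {A,G} (union, +1)
APX@6: {G} ∩ {A,G} = {G} (intersection, +0)
AGPX@6: {G} ∪ {A} = {A,G} (union, +1)
per-site changes: [2, 1, 2, 0, 2, 2, 2]; total = 11

11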